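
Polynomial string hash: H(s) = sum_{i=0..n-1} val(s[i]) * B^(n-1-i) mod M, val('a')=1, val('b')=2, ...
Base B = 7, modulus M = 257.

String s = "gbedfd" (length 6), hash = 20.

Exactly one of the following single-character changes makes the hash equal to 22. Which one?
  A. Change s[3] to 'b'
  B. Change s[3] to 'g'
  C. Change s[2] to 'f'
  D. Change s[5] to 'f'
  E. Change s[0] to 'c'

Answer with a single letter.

Option A: s[3]='d'->'b', delta=(2-4)*7^2 mod 257 = 159, hash=20+159 mod 257 = 179
Option B: s[3]='d'->'g', delta=(7-4)*7^2 mod 257 = 147, hash=20+147 mod 257 = 167
Option C: s[2]='e'->'f', delta=(6-5)*7^3 mod 257 = 86, hash=20+86 mod 257 = 106
Option D: s[5]='d'->'f', delta=(6-4)*7^0 mod 257 = 2, hash=20+2 mod 257 = 22 <-- target
Option E: s[0]='g'->'c', delta=(3-7)*7^5 mod 257 = 106, hash=20+106 mod 257 = 126

Answer: D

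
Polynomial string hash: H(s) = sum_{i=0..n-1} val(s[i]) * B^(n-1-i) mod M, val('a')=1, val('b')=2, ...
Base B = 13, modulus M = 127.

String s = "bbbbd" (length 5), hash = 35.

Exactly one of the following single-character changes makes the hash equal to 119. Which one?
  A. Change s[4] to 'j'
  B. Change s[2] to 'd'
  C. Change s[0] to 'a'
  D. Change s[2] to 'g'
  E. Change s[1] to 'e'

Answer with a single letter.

Answer: B

Derivation:
Option A: s[4]='d'->'j', delta=(10-4)*13^0 mod 127 = 6, hash=35+6 mod 127 = 41
Option B: s[2]='b'->'d', delta=(4-2)*13^2 mod 127 = 84, hash=35+84 mod 127 = 119 <-- target
Option C: s[0]='b'->'a', delta=(1-2)*13^4 mod 127 = 14, hash=35+14 mod 127 = 49
Option D: s[2]='b'->'g', delta=(7-2)*13^2 mod 127 = 83, hash=35+83 mod 127 = 118
Option E: s[1]='b'->'e', delta=(5-2)*13^3 mod 127 = 114, hash=35+114 mod 127 = 22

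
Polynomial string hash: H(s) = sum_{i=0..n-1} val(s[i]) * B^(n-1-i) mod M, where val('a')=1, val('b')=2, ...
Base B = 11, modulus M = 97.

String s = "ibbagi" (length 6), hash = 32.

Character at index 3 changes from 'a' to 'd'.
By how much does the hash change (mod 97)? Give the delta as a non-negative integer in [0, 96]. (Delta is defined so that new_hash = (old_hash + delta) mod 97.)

Answer: 72

Derivation:
Delta formula: (val(new) - val(old)) * B^(n-1-k) mod M
  val('d') - val('a') = 4 - 1 = 3
  B^(n-1-k) = 11^2 mod 97 = 24
  Delta = 3 * 24 mod 97 = 72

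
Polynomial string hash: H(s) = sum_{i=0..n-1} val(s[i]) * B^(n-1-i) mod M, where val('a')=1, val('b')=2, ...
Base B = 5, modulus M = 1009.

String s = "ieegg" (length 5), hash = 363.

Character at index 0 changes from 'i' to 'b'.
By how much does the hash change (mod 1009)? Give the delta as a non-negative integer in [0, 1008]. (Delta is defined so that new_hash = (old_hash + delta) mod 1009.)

Delta formula: (val(new) - val(old)) * B^(n-1-k) mod M
  val('b') - val('i') = 2 - 9 = -7
  B^(n-1-k) = 5^4 mod 1009 = 625
  Delta = -7 * 625 mod 1009 = 670

Answer: 670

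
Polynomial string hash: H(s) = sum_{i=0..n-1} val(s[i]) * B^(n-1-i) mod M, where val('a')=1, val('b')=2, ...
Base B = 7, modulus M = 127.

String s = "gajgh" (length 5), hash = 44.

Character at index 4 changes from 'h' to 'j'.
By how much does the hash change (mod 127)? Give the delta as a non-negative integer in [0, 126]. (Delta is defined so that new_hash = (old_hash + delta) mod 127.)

Answer: 2

Derivation:
Delta formula: (val(new) - val(old)) * B^(n-1-k) mod M
  val('j') - val('h') = 10 - 8 = 2
  B^(n-1-k) = 7^0 mod 127 = 1
  Delta = 2 * 1 mod 127 = 2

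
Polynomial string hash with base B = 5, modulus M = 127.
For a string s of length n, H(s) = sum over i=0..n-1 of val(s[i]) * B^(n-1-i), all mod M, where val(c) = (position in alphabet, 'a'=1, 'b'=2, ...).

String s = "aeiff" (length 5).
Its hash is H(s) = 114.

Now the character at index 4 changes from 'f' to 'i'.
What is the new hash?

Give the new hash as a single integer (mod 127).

val('f') = 6, val('i') = 9
Position k = 4, exponent = n-1-k = 0
B^0 mod M = 5^0 mod 127 = 1
Delta = (9 - 6) * 1 mod 127 = 3
New hash = (114 + 3) mod 127 = 117

Answer: 117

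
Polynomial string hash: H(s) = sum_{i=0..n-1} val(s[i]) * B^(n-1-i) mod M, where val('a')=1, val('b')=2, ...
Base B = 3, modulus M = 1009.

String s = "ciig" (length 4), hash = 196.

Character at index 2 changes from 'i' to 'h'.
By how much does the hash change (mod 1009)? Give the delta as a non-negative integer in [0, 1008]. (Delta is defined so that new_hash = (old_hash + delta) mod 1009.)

Delta formula: (val(new) - val(old)) * B^(n-1-k) mod M
  val('h') - val('i') = 8 - 9 = -1
  B^(n-1-k) = 3^1 mod 1009 = 3
  Delta = -1 * 3 mod 1009 = 1006

Answer: 1006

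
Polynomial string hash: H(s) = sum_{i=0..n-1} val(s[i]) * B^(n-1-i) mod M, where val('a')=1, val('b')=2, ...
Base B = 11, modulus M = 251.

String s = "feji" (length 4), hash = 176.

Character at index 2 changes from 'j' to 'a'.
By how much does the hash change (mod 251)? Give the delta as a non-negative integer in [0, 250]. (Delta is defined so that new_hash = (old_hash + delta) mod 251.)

Answer: 152

Derivation:
Delta formula: (val(new) - val(old)) * B^(n-1-k) mod M
  val('a') - val('j') = 1 - 10 = -9
  B^(n-1-k) = 11^1 mod 251 = 11
  Delta = -9 * 11 mod 251 = 152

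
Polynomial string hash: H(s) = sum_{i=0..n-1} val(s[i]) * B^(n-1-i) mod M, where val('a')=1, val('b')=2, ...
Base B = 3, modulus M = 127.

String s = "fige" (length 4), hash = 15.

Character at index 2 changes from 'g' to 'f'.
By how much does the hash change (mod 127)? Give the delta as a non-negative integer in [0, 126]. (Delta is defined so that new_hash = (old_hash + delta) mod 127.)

Answer: 124

Derivation:
Delta formula: (val(new) - val(old)) * B^(n-1-k) mod M
  val('f') - val('g') = 6 - 7 = -1
  B^(n-1-k) = 3^1 mod 127 = 3
  Delta = -1 * 3 mod 127 = 124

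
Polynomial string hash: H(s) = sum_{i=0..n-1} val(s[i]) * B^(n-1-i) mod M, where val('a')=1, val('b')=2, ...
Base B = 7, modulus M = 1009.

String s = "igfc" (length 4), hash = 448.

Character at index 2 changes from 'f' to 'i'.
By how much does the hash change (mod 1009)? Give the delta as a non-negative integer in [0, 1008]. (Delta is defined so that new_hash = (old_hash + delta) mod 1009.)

Answer: 21

Derivation:
Delta formula: (val(new) - val(old)) * B^(n-1-k) mod M
  val('i') - val('f') = 9 - 6 = 3
  B^(n-1-k) = 7^1 mod 1009 = 7
  Delta = 3 * 7 mod 1009 = 21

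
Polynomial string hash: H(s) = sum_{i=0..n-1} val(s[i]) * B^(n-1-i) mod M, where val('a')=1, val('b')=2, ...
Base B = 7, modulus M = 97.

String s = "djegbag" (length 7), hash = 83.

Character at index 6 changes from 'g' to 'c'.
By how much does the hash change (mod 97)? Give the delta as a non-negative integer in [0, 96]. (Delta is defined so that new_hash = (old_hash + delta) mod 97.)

Delta formula: (val(new) - val(old)) * B^(n-1-k) mod M
  val('c') - val('g') = 3 - 7 = -4
  B^(n-1-k) = 7^0 mod 97 = 1
  Delta = -4 * 1 mod 97 = 93

Answer: 93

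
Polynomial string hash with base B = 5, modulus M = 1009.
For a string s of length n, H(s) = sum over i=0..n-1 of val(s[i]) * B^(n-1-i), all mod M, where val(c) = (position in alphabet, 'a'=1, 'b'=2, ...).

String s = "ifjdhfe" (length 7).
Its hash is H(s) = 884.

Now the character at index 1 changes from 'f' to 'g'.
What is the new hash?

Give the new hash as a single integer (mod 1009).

val('f') = 6, val('g') = 7
Position k = 1, exponent = n-1-k = 5
B^5 mod M = 5^5 mod 1009 = 98
Delta = (7 - 6) * 98 mod 1009 = 98
New hash = (884 + 98) mod 1009 = 982

Answer: 982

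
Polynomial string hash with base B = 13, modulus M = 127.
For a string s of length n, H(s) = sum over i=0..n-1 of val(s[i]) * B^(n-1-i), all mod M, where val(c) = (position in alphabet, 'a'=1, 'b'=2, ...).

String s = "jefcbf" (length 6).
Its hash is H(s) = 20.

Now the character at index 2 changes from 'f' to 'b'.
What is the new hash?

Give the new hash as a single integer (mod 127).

Answer: 122

Derivation:
val('f') = 6, val('b') = 2
Position k = 2, exponent = n-1-k = 3
B^3 mod M = 13^3 mod 127 = 38
Delta = (2 - 6) * 38 mod 127 = 102
New hash = (20 + 102) mod 127 = 122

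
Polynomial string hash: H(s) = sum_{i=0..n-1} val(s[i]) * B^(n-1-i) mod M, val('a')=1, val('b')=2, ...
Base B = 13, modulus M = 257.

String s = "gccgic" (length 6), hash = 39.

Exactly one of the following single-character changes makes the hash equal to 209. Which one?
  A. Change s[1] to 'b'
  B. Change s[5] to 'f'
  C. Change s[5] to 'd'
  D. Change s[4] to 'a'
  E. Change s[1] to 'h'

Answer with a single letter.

Answer: E

Derivation:
Option A: s[1]='c'->'b', delta=(2-3)*13^4 mod 257 = 223, hash=39+223 mod 257 = 5
Option B: s[5]='c'->'f', delta=(6-3)*13^0 mod 257 = 3, hash=39+3 mod 257 = 42
Option C: s[5]='c'->'d', delta=(4-3)*13^0 mod 257 = 1, hash=39+1 mod 257 = 40
Option D: s[4]='i'->'a', delta=(1-9)*13^1 mod 257 = 153, hash=39+153 mod 257 = 192
Option E: s[1]='c'->'h', delta=(8-3)*13^4 mod 257 = 170, hash=39+170 mod 257 = 209 <-- target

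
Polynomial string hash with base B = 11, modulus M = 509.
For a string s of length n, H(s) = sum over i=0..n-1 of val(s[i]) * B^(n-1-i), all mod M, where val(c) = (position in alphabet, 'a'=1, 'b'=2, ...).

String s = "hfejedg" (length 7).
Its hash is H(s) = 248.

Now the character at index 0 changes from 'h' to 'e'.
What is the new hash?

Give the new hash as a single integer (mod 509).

val('h') = 8, val('e') = 5
Position k = 0, exponent = n-1-k = 6
B^6 mod M = 11^6 mod 509 = 241
Delta = (5 - 8) * 241 mod 509 = 295
New hash = (248 + 295) mod 509 = 34

Answer: 34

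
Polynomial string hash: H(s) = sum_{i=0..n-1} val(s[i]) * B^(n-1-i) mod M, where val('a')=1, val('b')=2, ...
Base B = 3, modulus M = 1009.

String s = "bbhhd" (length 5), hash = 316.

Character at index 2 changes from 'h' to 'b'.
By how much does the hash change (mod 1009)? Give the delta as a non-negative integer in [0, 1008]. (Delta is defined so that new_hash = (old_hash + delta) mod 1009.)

Answer: 955

Derivation:
Delta formula: (val(new) - val(old)) * B^(n-1-k) mod M
  val('b') - val('h') = 2 - 8 = -6
  B^(n-1-k) = 3^2 mod 1009 = 9
  Delta = -6 * 9 mod 1009 = 955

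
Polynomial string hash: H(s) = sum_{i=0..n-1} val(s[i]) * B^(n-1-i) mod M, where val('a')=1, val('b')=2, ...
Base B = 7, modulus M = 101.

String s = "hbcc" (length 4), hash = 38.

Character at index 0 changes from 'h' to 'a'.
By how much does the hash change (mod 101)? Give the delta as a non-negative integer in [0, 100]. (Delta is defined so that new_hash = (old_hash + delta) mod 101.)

Answer: 23

Derivation:
Delta formula: (val(new) - val(old)) * B^(n-1-k) mod M
  val('a') - val('h') = 1 - 8 = -7
  B^(n-1-k) = 7^3 mod 101 = 40
  Delta = -7 * 40 mod 101 = 23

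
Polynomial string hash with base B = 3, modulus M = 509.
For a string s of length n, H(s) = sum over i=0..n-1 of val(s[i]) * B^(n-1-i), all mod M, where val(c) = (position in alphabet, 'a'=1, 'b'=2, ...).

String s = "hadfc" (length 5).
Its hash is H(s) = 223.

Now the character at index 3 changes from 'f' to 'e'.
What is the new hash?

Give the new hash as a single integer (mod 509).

val('f') = 6, val('e') = 5
Position k = 3, exponent = n-1-k = 1
B^1 mod M = 3^1 mod 509 = 3
Delta = (5 - 6) * 3 mod 509 = 506
New hash = (223 + 506) mod 509 = 220

Answer: 220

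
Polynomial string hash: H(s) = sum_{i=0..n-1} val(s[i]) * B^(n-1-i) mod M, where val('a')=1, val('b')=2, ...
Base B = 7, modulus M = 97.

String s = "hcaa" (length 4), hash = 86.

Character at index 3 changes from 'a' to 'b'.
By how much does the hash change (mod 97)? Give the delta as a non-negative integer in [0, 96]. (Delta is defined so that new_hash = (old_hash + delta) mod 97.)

Answer: 1

Derivation:
Delta formula: (val(new) - val(old)) * B^(n-1-k) mod M
  val('b') - val('a') = 2 - 1 = 1
  B^(n-1-k) = 7^0 mod 97 = 1
  Delta = 1 * 1 mod 97 = 1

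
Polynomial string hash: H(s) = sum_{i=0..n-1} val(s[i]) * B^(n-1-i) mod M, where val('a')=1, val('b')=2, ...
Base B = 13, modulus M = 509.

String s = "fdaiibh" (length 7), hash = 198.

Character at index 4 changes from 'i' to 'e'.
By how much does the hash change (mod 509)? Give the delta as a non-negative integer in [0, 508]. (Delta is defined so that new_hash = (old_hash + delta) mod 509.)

Delta formula: (val(new) - val(old)) * B^(n-1-k) mod M
  val('e') - val('i') = 5 - 9 = -4
  B^(n-1-k) = 13^2 mod 509 = 169
  Delta = -4 * 169 mod 509 = 342

Answer: 342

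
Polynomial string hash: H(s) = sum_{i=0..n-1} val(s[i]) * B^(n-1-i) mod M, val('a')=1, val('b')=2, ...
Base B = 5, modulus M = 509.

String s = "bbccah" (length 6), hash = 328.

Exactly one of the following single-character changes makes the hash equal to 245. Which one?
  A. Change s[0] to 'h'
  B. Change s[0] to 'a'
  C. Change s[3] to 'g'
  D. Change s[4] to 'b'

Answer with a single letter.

Option A: s[0]='b'->'h', delta=(8-2)*5^5 mod 509 = 426, hash=328+426 mod 509 = 245 <-- target
Option B: s[0]='b'->'a', delta=(1-2)*5^5 mod 509 = 438, hash=328+438 mod 509 = 257
Option C: s[3]='c'->'g', delta=(7-3)*5^2 mod 509 = 100, hash=328+100 mod 509 = 428
Option D: s[4]='a'->'b', delta=(2-1)*5^1 mod 509 = 5, hash=328+5 mod 509 = 333

Answer: A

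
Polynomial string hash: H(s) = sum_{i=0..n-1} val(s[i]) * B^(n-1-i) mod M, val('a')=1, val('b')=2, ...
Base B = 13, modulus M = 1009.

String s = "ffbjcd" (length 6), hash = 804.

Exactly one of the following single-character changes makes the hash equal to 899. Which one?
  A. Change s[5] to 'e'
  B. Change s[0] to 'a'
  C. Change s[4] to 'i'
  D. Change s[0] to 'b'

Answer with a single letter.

Answer: B

Derivation:
Option A: s[5]='d'->'e', delta=(5-4)*13^0 mod 1009 = 1, hash=804+1 mod 1009 = 805
Option B: s[0]='f'->'a', delta=(1-6)*13^5 mod 1009 = 95, hash=804+95 mod 1009 = 899 <-- target
Option C: s[4]='c'->'i', delta=(9-3)*13^1 mod 1009 = 78, hash=804+78 mod 1009 = 882
Option D: s[0]='f'->'b', delta=(2-6)*13^5 mod 1009 = 76, hash=804+76 mod 1009 = 880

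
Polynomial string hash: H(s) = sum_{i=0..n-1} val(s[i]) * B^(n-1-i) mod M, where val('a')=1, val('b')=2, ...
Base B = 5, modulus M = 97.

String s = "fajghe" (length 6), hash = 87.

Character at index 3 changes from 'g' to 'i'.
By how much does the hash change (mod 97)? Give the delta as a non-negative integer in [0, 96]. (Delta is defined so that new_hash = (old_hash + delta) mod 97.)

Answer: 50

Derivation:
Delta formula: (val(new) - val(old)) * B^(n-1-k) mod M
  val('i') - val('g') = 9 - 7 = 2
  B^(n-1-k) = 5^2 mod 97 = 25
  Delta = 2 * 25 mod 97 = 50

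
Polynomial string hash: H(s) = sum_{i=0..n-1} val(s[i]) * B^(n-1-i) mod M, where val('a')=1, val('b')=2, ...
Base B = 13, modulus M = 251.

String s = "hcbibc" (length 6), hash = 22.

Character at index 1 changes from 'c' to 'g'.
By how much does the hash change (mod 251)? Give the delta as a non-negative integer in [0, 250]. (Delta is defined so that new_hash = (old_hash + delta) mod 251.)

Delta formula: (val(new) - val(old)) * B^(n-1-k) mod M
  val('g') - val('c') = 7 - 3 = 4
  B^(n-1-k) = 13^4 mod 251 = 198
  Delta = 4 * 198 mod 251 = 39

Answer: 39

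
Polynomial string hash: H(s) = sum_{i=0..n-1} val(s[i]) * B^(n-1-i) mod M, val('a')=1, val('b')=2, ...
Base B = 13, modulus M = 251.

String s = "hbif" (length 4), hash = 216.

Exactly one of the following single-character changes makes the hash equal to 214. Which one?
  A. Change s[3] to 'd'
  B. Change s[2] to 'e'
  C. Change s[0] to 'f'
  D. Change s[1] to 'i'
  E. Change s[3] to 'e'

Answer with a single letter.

Answer: A

Derivation:
Option A: s[3]='f'->'d', delta=(4-6)*13^0 mod 251 = 249, hash=216+249 mod 251 = 214 <-- target
Option B: s[2]='i'->'e', delta=(5-9)*13^1 mod 251 = 199, hash=216+199 mod 251 = 164
Option C: s[0]='h'->'f', delta=(6-8)*13^3 mod 251 = 124, hash=216+124 mod 251 = 89
Option D: s[1]='b'->'i', delta=(9-2)*13^2 mod 251 = 179, hash=216+179 mod 251 = 144
Option E: s[3]='f'->'e', delta=(5-6)*13^0 mod 251 = 250, hash=216+250 mod 251 = 215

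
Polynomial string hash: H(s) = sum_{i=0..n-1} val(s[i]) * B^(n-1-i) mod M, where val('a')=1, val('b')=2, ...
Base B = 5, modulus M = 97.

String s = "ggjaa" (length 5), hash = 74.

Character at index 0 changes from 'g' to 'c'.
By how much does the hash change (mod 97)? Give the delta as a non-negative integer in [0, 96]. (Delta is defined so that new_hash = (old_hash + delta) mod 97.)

Answer: 22

Derivation:
Delta formula: (val(new) - val(old)) * B^(n-1-k) mod M
  val('c') - val('g') = 3 - 7 = -4
  B^(n-1-k) = 5^4 mod 97 = 43
  Delta = -4 * 43 mod 97 = 22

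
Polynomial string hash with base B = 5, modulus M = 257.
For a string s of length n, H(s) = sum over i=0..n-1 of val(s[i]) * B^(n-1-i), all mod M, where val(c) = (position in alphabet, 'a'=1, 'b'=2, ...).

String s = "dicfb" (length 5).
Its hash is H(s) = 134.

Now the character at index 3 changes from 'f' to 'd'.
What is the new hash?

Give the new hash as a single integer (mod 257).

val('f') = 6, val('d') = 4
Position k = 3, exponent = n-1-k = 1
B^1 mod M = 5^1 mod 257 = 5
Delta = (4 - 6) * 5 mod 257 = 247
New hash = (134 + 247) mod 257 = 124

Answer: 124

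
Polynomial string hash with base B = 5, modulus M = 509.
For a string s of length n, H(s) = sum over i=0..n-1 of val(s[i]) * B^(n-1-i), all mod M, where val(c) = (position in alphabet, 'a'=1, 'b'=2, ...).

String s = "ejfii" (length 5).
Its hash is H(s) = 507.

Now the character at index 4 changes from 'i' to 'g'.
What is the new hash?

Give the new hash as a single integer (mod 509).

Answer: 505

Derivation:
val('i') = 9, val('g') = 7
Position k = 4, exponent = n-1-k = 0
B^0 mod M = 5^0 mod 509 = 1
Delta = (7 - 9) * 1 mod 509 = 507
New hash = (507 + 507) mod 509 = 505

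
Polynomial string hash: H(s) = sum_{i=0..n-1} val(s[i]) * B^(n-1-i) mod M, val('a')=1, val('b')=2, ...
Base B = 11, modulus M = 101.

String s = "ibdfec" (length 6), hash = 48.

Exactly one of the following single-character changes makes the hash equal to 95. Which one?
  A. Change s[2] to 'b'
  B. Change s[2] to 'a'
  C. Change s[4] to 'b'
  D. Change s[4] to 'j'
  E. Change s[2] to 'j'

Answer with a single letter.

Answer: B

Derivation:
Option A: s[2]='d'->'b', delta=(2-4)*11^3 mod 101 = 65, hash=48+65 mod 101 = 12
Option B: s[2]='d'->'a', delta=(1-4)*11^3 mod 101 = 47, hash=48+47 mod 101 = 95 <-- target
Option C: s[4]='e'->'b', delta=(2-5)*11^1 mod 101 = 68, hash=48+68 mod 101 = 15
Option D: s[4]='e'->'j', delta=(10-5)*11^1 mod 101 = 55, hash=48+55 mod 101 = 2
Option E: s[2]='d'->'j', delta=(10-4)*11^3 mod 101 = 7, hash=48+7 mod 101 = 55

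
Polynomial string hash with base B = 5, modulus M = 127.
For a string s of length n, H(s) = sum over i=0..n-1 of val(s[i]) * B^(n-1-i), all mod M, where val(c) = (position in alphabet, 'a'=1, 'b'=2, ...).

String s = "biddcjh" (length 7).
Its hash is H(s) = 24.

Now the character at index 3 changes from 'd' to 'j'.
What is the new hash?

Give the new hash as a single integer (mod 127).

val('d') = 4, val('j') = 10
Position k = 3, exponent = n-1-k = 3
B^3 mod M = 5^3 mod 127 = 125
Delta = (10 - 4) * 125 mod 127 = 115
New hash = (24 + 115) mod 127 = 12

Answer: 12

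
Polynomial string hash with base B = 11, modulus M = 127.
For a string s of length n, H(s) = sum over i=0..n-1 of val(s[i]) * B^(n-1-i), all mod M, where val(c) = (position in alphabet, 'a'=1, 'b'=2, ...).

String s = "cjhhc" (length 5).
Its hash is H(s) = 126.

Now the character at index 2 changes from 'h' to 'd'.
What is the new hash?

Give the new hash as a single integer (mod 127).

Answer: 23

Derivation:
val('h') = 8, val('d') = 4
Position k = 2, exponent = n-1-k = 2
B^2 mod M = 11^2 mod 127 = 121
Delta = (4 - 8) * 121 mod 127 = 24
New hash = (126 + 24) mod 127 = 23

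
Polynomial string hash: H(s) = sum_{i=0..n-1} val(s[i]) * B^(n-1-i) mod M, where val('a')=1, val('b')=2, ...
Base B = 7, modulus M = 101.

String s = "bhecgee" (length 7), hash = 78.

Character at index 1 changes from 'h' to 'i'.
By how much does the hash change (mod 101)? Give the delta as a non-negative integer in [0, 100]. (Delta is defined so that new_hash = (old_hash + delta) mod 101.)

Answer: 41

Derivation:
Delta formula: (val(new) - val(old)) * B^(n-1-k) mod M
  val('i') - val('h') = 9 - 8 = 1
  B^(n-1-k) = 7^5 mod 101 = 41
  Delta = 1 * 41 mod 101 = 41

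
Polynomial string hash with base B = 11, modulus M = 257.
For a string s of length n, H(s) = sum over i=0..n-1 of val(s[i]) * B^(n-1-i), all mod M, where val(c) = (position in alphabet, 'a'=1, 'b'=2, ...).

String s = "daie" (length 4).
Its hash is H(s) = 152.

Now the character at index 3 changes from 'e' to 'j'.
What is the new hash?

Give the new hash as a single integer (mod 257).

val('e') = 5, val('j') = 10
Position k = 3, exponent = n-1-k = 0
B^0 mod M = 11^0 mod 257 = 1
Delta = (10 - 5) * 1 mod 257 = 5
New hash = (152 + 5) mod 257 = 157

Answer: 157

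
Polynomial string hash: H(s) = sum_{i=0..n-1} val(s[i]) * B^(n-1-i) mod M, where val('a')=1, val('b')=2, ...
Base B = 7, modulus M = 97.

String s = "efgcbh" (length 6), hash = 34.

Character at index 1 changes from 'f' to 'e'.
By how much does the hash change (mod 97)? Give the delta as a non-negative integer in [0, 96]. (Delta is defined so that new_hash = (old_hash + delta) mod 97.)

Delta formula: (val(new) - val(old)) * B^(n-1-k) mod M
  val('e') - val('f') = 5 - 6 = -1
  B^(n-1-k) = 7^4 mod 97 = 73
  Delta = -1 * 73 mod 97 = 24

Answer: 24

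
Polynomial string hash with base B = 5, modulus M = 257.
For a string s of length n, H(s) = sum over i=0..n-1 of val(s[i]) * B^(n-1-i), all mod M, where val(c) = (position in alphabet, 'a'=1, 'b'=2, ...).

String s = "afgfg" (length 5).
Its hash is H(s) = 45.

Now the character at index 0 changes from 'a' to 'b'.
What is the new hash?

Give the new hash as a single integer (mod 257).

val('a') = 1, val('b') = 2
Position k = 0, exponent = n-1-k = 4
B^4 mod M = 5^4 mod 257 = 111
Delta = (2 - 1) * 111 mod 257 = 111
New hash = (45 + 111) mod 257 = 156

Answer: 156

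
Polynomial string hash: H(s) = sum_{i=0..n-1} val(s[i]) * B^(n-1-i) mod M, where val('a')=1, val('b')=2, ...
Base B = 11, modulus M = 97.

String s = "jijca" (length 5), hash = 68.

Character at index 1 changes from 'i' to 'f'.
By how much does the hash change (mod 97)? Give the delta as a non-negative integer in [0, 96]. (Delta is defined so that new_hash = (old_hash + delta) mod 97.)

Answer: 81

Derivation:
Delta formula: (val(new) - val(old)) * B^(n-1-k) mod M
  val('f') - val('i') = 6 - 9 = -3
  B^(n-1-k) = 11^3 mod 97 = 70
  Delta = -3 * 70 mod 97 = 81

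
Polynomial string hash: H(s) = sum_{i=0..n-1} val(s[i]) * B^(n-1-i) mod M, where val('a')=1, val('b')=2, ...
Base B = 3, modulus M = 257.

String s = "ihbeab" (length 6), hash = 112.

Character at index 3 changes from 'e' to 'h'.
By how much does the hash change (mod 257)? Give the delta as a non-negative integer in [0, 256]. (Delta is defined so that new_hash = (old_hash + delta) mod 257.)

Delta formula: (val(new) - val(old)) * B^(n-1-k) mod M
  val('h') - val('e') = 8 - 5 = 3
  B^(n-1-k) = 3^2 mod 257 = 9
  Delta = 3 * 9 mod 257 = 27

Answer: 27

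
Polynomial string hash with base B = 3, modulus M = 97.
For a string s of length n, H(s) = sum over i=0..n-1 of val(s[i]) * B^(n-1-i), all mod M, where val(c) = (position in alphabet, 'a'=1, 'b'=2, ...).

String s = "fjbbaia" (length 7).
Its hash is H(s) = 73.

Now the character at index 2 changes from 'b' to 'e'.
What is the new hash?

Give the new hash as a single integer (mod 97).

Answer: 25

Derivation:
val('b') = 2, val('e') = 5
Position k = 2, exponent = n-1-k = 4
B^4 mod M = 3^4 mod 97 = 81
Delta = (5 - 2) * 81 mod 97 = 49
New hash = (73 + 49) mod 97 = 25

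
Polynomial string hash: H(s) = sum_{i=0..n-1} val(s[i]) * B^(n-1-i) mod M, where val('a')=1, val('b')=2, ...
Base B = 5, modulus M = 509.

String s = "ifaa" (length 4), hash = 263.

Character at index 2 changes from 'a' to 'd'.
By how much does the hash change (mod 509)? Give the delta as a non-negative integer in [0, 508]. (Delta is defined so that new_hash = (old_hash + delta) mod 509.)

Answer: 15

Derivation:
Delta formula: (val(new) - val(old)) * B^(n-1-k) mod M
  val('d') - val('a') = 4 - 1 = 3
  B^(n-1-k) = 5^1 mod 509 = 5
  Delta = 3 * 5 mod 509 = 15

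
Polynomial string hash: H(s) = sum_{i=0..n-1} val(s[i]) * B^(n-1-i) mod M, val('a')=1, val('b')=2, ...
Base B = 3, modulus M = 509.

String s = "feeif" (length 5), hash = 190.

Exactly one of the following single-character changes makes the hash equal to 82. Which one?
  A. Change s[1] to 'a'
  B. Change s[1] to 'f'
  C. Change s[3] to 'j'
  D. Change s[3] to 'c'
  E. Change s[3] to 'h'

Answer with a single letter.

Option A: s[1]='e'->'a', delta=(1-5)*3^3 mod 509 = 401, hash=190+401 mod 509 = 82 <-- target
Option B: s[1]='e'->'f', delta=(6-5)*3^3 mod 509 = 27, hash=190+27 mod 509 = 217
Option C: s[3]='i'->'j', delta=(10-9)*3^1 mod 509 = 3, hash=190+3 mod 509 = 193
Option D: s[3]='i'->'c', delta=(3-9)*3^1 mod 509 = 491, hash=190+491 mod 509 = 172
Option E: s[3]='i'->'h', delta=(8-9)*3^1 mod 509 = 506, hash=190+506 mod 509 = 187

Answer: A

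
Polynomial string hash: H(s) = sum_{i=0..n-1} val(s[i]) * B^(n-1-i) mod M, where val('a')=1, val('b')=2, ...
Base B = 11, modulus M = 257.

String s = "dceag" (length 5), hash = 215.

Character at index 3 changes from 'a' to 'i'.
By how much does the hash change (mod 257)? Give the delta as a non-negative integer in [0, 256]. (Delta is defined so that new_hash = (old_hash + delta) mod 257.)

Delta formula: (val(new) - val(old)) * B^(n-1-k) mod M
  val('i') - val('a') = 9 - 1 = 8
  B^(n-1-k) = 11^1 mod 257 = 11
  Delta = 8 * 11 mod 257 = 88

Answer: 88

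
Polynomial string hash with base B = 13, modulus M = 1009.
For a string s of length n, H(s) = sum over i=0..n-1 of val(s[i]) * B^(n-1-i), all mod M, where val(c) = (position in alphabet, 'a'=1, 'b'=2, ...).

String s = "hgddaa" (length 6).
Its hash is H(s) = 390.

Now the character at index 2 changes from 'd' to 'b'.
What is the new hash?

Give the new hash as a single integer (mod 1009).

val('d') = 4, val('b') = 2
Position k = 2, exponent = n-1-k = 3
B^3 mod M = 13^3 mod 1009 = 179
Delta = (2 - 4) * 179 mod 1009 = 651
New hash = (390 + 651) mod 1009 = 32

Answer: 32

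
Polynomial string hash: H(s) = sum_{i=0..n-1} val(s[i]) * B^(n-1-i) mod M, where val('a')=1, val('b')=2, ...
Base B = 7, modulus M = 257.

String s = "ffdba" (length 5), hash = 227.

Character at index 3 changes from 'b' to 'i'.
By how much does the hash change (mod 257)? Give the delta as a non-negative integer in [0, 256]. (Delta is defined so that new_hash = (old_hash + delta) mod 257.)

Answer: 49

Derivation:
Delta formula: (val(new) - val(old)) * B^(n-1-k) mod M
  val('i') - val('b') = 9 - 2 = 7
  B^(n-1-k) = 7^1 mod 257 = 7
  Delta = 7 * 7 mod 257 = 49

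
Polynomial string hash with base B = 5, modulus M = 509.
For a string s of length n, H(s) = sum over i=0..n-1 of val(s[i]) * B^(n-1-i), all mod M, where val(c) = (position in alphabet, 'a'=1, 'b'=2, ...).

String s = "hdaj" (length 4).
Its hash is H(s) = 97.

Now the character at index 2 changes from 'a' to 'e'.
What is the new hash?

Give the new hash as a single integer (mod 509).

val('a') = 1, val('e') = 5
Position k = 2, exponent = n-1-k = 1
B^1 mod M = 5^1 mod 509 = 5
Delta = (5 - 1) * 5 mod 509 = 20
New hash = (97 + 20) mod 509 = 117

Answer: 117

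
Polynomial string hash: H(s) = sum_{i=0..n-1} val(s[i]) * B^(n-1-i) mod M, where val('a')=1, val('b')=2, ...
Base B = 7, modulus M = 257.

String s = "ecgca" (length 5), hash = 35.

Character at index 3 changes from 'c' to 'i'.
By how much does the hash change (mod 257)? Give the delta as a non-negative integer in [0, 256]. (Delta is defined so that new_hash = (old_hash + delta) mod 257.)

Delta formula: (val(new) - val(old)) * B^(n-1-k) mod M
  val('i') - val('c') = 9 - 3 = 6
  B^(n-1-k) = 7^1 mod 257 = 7
  Delta = 6 * 7 mod 257 = 42

Answer: 42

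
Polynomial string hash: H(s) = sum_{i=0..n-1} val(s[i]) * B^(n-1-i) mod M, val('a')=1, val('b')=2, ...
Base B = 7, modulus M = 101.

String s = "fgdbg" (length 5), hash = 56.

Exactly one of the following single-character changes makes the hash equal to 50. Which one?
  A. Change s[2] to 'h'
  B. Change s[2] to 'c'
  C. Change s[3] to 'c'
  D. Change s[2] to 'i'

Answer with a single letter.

Option A: s[2]='d'->'h', delta=(8-4)*7^2 mod 101 = 95, hash=56+95 mod 101 = 50 <-- target
Option B: s[2]='d'->'c', delta=(3-4)*7^2 mod 101 = 52, hash=56+52 mod 101 = 7
Option C: s[3]='b'->'c', delta=(3-2)*7^1 mod 101 = 7, hash=56+7 mod 101 = 63
Option D: s[2]='d'->'i', delta=(9-4)*7^2 mod 101 = 43, hash=56+43 mod 101 = 99

Answer: A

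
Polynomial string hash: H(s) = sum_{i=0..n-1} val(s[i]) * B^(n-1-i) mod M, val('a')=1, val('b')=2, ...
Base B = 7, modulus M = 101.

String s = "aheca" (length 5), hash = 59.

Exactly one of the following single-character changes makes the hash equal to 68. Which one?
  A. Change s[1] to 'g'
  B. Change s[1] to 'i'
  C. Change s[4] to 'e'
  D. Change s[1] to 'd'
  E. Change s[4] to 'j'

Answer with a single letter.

Answer: E

Derivation:
Option A: s[1]='h'->'g', delta=(7-8)*7^3 mod 101 = 61, hash=59+61 mod 101 = 19
Option B: s[1]='h'->'i', delta=(9-8)*7^3 mod 101 = 40, hash=59+40 mod 101 = 99
Option C: s[4]='a'->'e', delta=(5-1)*7^0 mod 101 = 4, hash=59+4 mod 101 = 63
Option D: s[1]='h'->'d', delta=(4-8)*7^3 mod 101 = 42, hash=59+42 mod 101 = 0
Option E: s[4]='a'->'j', delta=(10-1)*7^0 mod 101 = 9, hash=59+9 mod 101 = 68 <-- target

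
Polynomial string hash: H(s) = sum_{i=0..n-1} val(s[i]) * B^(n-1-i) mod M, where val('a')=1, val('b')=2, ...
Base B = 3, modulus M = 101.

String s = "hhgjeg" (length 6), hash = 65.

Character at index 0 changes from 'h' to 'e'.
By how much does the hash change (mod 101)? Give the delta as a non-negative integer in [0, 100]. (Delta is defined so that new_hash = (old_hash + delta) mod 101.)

Delta formula: (val(new) - val(old)) * B^(n-1-k) mod M
  val('e') - val('h') = 5 - 8 = -3
  B^(n-1-k) = 3^5 mod 101 = 41
  Delta = -3 * 41 mod 101 = 79

Answer: 79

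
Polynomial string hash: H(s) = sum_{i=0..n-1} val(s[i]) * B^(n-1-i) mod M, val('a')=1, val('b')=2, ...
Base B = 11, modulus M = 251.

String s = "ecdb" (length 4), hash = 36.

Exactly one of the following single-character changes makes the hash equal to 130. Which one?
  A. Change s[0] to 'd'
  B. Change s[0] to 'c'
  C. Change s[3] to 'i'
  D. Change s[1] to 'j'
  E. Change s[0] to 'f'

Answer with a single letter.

Answer: D

Derivation:
Option A: s[0]='e'->'d', delta=(4-5)*11^3 mod 251 = 175, hash=36+175 mod 251 = 211
Option B: s[0]='e'->'c', delta=(3-5)*11^3 mod 251 = 99, hash=36+99 mod 251 = 135
Option C: s[3]='b'->'i', delta=(9-2)*11^0 mod 251 = 7, hash=36+7 mod 251 = 43
Option D: s[1]='c'->'j', delta=(10-3)*11^2 mod 251 = 94, hash=36+94 mod 251 = 130 <-- target
Option E: s[0]='e'->'f', delta=(6-5)*11^3 mod 251 = 76, hash=36+76 mod 251 = 112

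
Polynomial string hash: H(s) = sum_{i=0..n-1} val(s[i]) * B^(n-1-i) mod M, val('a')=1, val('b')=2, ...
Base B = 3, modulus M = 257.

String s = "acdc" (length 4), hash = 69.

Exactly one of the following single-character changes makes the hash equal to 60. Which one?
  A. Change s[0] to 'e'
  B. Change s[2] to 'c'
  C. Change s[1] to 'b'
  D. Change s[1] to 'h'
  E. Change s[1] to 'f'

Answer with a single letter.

Option A: s[0]='a'->'e', delta=(5-1)*3^3 mod 257 = 108, hash=69+108 mod 257 = 177
Option B: s[2]='d'->'c', delta=(3-4)*3^1 mod 257 = 254, hash=69+254 mod 257 = 66
Option C: s[1]='c'->'b', delta=(2-3)*3^2 mod 257 = 248, hash=69+248 mod 257 = 60 <-- target
Option D: s[1]='c'->'h', delta=(8-3)*3^2 mod 257 = 45, hash=69+45 mod 257 = 114
Option E: s[1]='c'->'f', delta=(6-3)*3^2 mod 257 = 27, hash=69+27 mod 257 = 96

Answer: C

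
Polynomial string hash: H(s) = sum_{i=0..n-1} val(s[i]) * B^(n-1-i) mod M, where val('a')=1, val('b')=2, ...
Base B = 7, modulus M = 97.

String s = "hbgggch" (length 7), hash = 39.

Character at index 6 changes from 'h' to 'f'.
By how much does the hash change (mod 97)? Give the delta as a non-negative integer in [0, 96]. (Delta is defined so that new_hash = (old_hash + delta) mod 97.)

Delta formula: (val(new) - val(old)) * B^(n-1-k) mod M
  val('f') - val('h') = 6 - 8 = -2
  B^(n-1-k) = 7^0 mod 97 = 1
  Delta = -2 * 1 mod 97 = 95

Answer: 95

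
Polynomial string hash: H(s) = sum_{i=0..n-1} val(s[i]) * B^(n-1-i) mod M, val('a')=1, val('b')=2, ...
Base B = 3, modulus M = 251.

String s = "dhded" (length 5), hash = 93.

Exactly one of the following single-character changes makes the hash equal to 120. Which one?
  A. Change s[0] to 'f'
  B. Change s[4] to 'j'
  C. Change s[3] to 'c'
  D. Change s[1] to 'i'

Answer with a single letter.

Answer: D

Derivation:
Option A: s[0]='d'->'f', delta=(6-4)*3^4 mod 251 = 162, hash=93+162 mod 251 = 4
Option B: s[4]='d'->'j', delta=(10-4)*3^0 mod 251 = 6, hash=93+6 mod 251 = 99
Option C: s[3]='e'->'c', delta=(3-5)*3^1 mod 251 = 245, hash=93+245 mod 251 = 87
Option D: s[1]='h'->'i', delta=(9-8)*3^3 mod 251 = 27, hash=93+27 mod 251 = 120 <-- target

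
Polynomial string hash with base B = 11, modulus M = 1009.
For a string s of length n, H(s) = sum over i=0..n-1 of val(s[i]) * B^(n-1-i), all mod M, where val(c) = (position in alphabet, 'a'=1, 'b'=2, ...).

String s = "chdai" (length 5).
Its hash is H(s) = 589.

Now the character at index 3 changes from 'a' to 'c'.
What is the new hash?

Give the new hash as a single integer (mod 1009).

Answer: 611

Derivation:
val('a') = 1, val('c') = 3
Position k = 3, exponent = n-1-k = 1
B^1 mod M = 11^1 mod 1009 = 11
Delta = (3 - 1) * 11 mod 1009 = 22
New hash = (589 + 22) mod 1009 = 611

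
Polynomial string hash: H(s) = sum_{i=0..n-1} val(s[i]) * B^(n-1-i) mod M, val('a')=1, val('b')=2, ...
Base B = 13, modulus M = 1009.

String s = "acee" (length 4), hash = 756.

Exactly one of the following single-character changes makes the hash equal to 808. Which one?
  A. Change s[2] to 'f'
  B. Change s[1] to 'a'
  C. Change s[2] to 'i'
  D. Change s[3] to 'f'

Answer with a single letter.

Option A: s[2]='e'->'f', delta=(6-5)*13^1 mod 1009 = 13, hash=756+13 mod 1009 = 769
Option B: s[1]='c'->'a', delta=(1-3)*13^2 mod 1009 = 671, hash=756+671 mod 1009 = 418
Option C: s[2]='e'->'i', delta=(9-5)*13^1 mod 1009 = 52, hash=756+52 mod 1009 = 808 <-- target
Option D: s[3]='e'->'f', delta=(6-5)*13^0 mod 1009 = 1, hash=756+1 mod 1009 = 757

Answer: C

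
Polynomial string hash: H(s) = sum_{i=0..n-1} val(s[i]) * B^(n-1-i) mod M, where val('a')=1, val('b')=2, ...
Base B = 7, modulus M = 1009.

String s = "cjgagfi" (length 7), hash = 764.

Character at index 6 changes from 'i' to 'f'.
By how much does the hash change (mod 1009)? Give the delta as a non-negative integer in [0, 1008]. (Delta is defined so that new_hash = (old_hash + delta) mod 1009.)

Answer: 1006

Derivation:
Delta formula: (val(new) - val(old)) * B^(n-1-k) mod M
  val('f') - val('i') = 6 - 9 = -3
  B^(n-1-k) = 7^0 mod 1009 = 1
  Delta = -3 * 1 mod 1009 = 1006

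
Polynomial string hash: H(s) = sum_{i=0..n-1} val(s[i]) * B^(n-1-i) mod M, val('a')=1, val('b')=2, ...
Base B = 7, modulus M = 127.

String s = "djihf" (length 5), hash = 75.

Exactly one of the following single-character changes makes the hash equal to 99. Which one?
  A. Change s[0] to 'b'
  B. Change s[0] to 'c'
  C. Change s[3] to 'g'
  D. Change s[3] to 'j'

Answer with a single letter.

Answer: A

Derivation:
Option A: s[0]='d'->'b', delta=(2-4)*7^4 mod 127 = 24, hash=75+24 mod 127 = 99 <-- target
Option B: s[0]='d'->'c', delta=(3-4)*7^4 mod 127 = 12, hash=75+12 mod 127 = 87
Option C: s[3]='h'->'g', delta=(7-8)*7^1 mod 127 = 120, hash=75+120 mod 127 = 68
Option D: s[3]='h'->'j', delta=(10-8)*7^1 mod 127 = 14, hash=75+14 mod 127 = 89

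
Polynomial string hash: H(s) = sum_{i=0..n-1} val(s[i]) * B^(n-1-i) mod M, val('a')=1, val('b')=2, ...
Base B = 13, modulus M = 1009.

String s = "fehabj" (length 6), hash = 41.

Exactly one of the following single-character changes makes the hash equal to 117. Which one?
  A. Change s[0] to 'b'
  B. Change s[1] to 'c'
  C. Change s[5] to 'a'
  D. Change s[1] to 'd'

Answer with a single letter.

Answer: A

Derivation:
Option A: s[0]='f'->'b', delta=(2-6)*13^5 mod 1009 = 76, hash=41+76 mod 1009 = 117 <-- target
Option B: s[1]='e'->'c', delta=(3-5)*13^4 mod 1009 = 391, hash=41+391 mod 1009 = 432
Option C: s[5]='j'->'a', delta=(1-10)*13^0 mod 1009 = 1000, hash=41+1000 mod 1009 = 32
Option D: s[1]='e'->'d', delta=(4-5)*13^4 mod 1009 = 700, hash=41+700 mod 1009 = 741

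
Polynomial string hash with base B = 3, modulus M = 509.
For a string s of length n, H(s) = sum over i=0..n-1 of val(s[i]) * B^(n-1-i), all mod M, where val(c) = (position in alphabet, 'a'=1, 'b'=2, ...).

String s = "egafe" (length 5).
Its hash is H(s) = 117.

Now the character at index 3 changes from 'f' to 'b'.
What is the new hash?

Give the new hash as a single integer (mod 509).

val('f') = 6, val('b') = 2
Position k = 3, exponent = n-1-k = 1
B^1 mod M = 3^1 mod 509 = 3
Delta = (2 - 6) * 3 mod 509 = 497
New hash = (117 + 497) mod 509 = 105

Answer: 105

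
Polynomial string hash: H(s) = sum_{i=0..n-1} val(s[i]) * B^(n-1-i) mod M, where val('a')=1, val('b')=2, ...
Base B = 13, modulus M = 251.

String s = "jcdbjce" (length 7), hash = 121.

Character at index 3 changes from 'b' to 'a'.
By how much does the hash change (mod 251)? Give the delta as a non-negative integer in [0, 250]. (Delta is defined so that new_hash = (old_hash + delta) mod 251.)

Delta formula: (val(new) - val(old)) * B^(n-1-k) mod M
  val('a') - val('b') = 1 - 2 = -1
  B^(n-1-k) = 13^3 mod 251 = 189
  Delta = -1 * 189 mod 251 = 62

Answer: 62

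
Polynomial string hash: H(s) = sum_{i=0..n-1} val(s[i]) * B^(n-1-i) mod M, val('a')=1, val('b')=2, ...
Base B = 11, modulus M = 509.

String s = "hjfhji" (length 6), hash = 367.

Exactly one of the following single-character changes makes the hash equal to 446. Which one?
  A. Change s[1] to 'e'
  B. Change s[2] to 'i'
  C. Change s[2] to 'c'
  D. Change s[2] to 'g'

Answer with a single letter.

Option A: s[1]='j'->'e', delta=(5-10)*11^4 mod 509 = 91, hash=367+91 mod 509 = 458
Option B: s[2]='f'->'i', delta=(9-6)*11^3 mod 509 = 430, hash=367+430 mod 509 = 288
Option C: s[2]='f'->'c', delta=(3-6)*11^3 mod 509 = 79, hash=367+79 mod 509 = 446 <-- target
Option D: s[2]='f'->'g', delta=(7-6)*11^3 mod 509 = 313, hash=367+313 mod 509 = 171

Answer: C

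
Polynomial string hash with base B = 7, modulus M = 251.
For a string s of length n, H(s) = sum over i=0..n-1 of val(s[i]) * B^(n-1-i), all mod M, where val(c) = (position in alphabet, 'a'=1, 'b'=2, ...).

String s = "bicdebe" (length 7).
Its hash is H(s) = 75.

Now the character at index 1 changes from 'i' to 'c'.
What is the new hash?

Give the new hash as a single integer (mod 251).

Answer: 135

Derivation:
val('i') = 9, val('c') = 3
Position k = 1, exponent = n-1-k = 5
B^5 mod M = 7^5 mod 251 = 241
Delta = (3 - 9) * 241 mod 251 = 60
New hash = (75 + 60) mod 251 = 135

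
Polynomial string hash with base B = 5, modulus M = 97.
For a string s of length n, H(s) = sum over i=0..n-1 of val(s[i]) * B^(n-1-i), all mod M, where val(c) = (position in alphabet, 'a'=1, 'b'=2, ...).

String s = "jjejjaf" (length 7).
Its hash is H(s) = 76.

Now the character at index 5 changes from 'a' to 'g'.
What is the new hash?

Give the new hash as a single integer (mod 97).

Answer: 9

Derivation:
val('a') = 1, val('g') = 7
Position k = 5, exponent = n-1-k = 1
B^1 mod M = 5^1 mod 97 = 5
Delta = (7 - 1) * 5 mod 97 = 30
New hash = (76 + 30) mod 97 = 9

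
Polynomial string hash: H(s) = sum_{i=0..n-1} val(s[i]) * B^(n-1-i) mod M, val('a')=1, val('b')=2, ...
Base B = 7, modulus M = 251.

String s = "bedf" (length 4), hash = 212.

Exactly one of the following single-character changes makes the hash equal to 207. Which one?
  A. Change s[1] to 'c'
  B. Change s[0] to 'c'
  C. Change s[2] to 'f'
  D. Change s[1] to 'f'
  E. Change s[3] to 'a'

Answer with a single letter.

Answer: E

Derivation:
Option A: s[1]='e'->'c', delta=(3-5)*7^2 mod 251 = 153, hash=212+153 mod 251 = 114
Option B: s[0]='b'->'c', delta=(3-2)*7^3 mod 251 = 92, hash=212+92 mod 251 = 53
Option C: s[2]='d'->'f', delta=(6-4)*7^1 mod 251 = 14, hash=212+14 mod 251 = 226
Option D: s[1]='e'->'f', delta=(6-5)*7^2 mod 251 = 49, hash=212+49 mod 251 = 10
Option E: s[3]='f'->'a', delta=(1-6)*7^0 mod 251 = 246, hash=212+246 mod 251 = 207 <-- target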